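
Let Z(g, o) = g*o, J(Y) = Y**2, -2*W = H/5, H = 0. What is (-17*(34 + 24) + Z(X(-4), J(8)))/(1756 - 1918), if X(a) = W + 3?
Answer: 397/81 ≈ 4.9012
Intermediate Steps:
W = 0 (W = -0/5 = -1/2*0 = 0)
X(a) = 3 (X(a) = 0 + 3 = 3)
(-17*(34 + 24) + Z(X(-4), J(8)))/(1756 - 1918) = (-17*(34 + 24) + 3*8**2)/(1756 - 1918) = (-17*58 + 3*64)/(-162) = (-986 + 192)*(-1/162) = -794*(-1/162) = 397/81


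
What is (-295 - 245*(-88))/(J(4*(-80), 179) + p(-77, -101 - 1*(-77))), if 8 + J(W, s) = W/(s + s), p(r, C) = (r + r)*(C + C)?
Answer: 3806435/1321576 ≈ 2.8802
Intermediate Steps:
p(r, C) = 4*C*r (p(r, C) = (2*r)*(2*C) = 4*C*r)
J(W, s) = -8 + W/(2*s) (J(W, s) = -8 + W/(s + s) = -8 + W/((2*s)) = -8 + (1/(2*s))*W = -8 + W/(2*s))
(-295 - 245*(-88))/(J(4*(-80), 179) + p(-77, -101 - 1*(-77))) = (-295 - 245*(-88))/((-8 + (1/2)*(4*(-80))/179) + 4*(-101 - 1*(-77))*(-77)) = (-295 + 21560)/((-8 + (1/2)*(-320)*(1/179)) + 4*(-101 + 77)*(-77)) = 21265/((-8 - 160/179) + 4*(-24)*(-77)) = 21265/(-1592/179 + 7392) = 21265/(1321576/179) = 21265*(179/1321576) = 3806435/1321576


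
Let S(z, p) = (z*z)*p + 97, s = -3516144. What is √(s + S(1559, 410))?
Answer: √992981163 ≈ 31512.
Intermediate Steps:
S(z, p) = 97 + p*z² (S(z, p) = z²*p + 97 = p*z² + 97 = 97 + p*z²)
√(s + S(1559, 410)) = √(-3516144 + (97 + 410*1559²)) = √(-3516144 + (97 + 410*2430481)) = √(-3516144 + (97 + 996497210)) = √(-3516144 + 996497307) = √992981163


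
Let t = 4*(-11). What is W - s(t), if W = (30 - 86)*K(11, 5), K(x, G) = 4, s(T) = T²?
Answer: -2160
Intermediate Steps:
t = -44
W = -224 (W = (30 - 86)*4 = -56*4 = -224)
W - s(t) = -224 - 1*(-44)² = -224 - 1*1936 = -224 - 1936 = -2160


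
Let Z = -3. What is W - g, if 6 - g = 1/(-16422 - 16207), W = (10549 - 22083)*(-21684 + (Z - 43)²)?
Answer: 7364277397473/32629 ≈ 2.2570e+8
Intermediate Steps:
W = 225697312 (W = (10549 - 22083)*(-21684 + (-3 - 43)²) = -11534*(-21684 + (-46)²) = -11534*(-21684 + 2116) = -11534*(-19568) = 225697312)
g = 195775/32629 (g = 6 - 1/(-16422 - 16207) = 6 - 1/(-32629) = 6 - 1*(-1/32629) = 6 + 1/32629 = 195775/32629 ≈ 6.0000)
W - g = 225697312 - 1*195775/32629 = 225697312 - 195775/32629 = 7364277397473/32629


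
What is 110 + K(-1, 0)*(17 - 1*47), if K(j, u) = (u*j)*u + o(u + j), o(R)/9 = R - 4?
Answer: 1460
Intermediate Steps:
o(R) = -36 + 9*R (o(R) = 9*(R - 4) = 9*(-4 + R) = -36 + 9*R)
K(j, u) = -36 + 9*j + 9*u + j*u**2 (K(j, u) = (u*j)*u + (-36 + 9*(u + j)) = (j*u)*u + (-36 + 9*(j + u)) = j*u**2 + (-36 + (9*j + 9*u)) = j*u**2 + (-36 + 9*j + 9*u) = -36 + 9*j + 9*u + j*u**2)
110 + K(-1, 0)*(17 - 1*47) = 110 + (-36 + 9*(-1) + 9*0 - 1*0**2)*(17 - 1*47) = 110 + (-36 - 9 + 0 - 1*0)*(17 - 47) = 110 + (-36 - 9 + 0 + 0)*(-30) = 110 - 45*(-30) = 110 + 1350 = 1460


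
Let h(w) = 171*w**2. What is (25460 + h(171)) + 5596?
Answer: 5031267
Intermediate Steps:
(25460 + h(171)) + 5596 = (25460 + 171*171**2) + 5596 = (25460 + 171*29241) + 5596 = (25460 + 5000211) + 5596 = 5025671 + 5596 = 5031267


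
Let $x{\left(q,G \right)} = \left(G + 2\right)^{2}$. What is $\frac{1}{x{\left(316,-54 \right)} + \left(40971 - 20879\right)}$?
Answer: $\frac{1}{22796} \approx 4.3867 \cdot 10^{-5}$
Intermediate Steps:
$x{\left(q,G \right)} = \left(2 + G\right)^{2}$
$\frac{1}{x{\left(316,-54 \right)} + \left(40971 - 20879\right)} = \frac{1}{\left(2 - 54\right)^{2} + \left(40971 - 20879\right)} = \frac{1}{\left(-52\right)^{2} + \left(40971 - 20879\right)} = \frac{1}{2704 + 20092} = \frac{1}{22796}$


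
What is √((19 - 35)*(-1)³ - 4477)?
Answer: I*√4461 ≈ 66.791*I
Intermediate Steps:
√((19 - 35)*(-1)³ - 4477) = √(-16*(-1) - 4477) = √(16 - 4477) = √(-4461) = I*√4461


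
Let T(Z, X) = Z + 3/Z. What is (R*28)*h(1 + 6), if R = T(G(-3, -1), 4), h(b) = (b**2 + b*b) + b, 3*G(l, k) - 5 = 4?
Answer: 11760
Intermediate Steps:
G(l, k) = 3 (G(l, k) = 5/3 + (1/3)*4 = 5/3 + 4/3 = 3)
h(b) = b + 2*b**2 (h(b) = (b**2 + b**2) + b = 2*b**2 + b = b + 2*b**2)
R = 4 (R = 3 + 3/3 = 3 + 3*(1/3) = 3 + 1 = 4)
(R*28)*h(1 + 6) = (4*28)*((1 + 6)*(1 + 2*(1 + 6))) = 112*(7*(1 + 2*7)) = 112*(7*(1 + 14)) = 112*(7*15) = 112*105 = 11760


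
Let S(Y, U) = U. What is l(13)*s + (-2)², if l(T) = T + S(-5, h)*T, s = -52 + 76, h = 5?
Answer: 1876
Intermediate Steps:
s = 24
l(T) = 6*T (l(T) = T + 5*T = 6*T)
l(13)*s + (-2)² = (6*13)*24 + (-2)² = 78*24 + 4 = 1872 + 4 = 1876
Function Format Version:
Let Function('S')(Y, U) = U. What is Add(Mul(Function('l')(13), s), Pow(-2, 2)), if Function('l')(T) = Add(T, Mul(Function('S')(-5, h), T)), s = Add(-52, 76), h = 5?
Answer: 1876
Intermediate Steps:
s = 24
Function('l')(T) = Mul(6, T) (Function('l')(T) = Add(T, Mul(5, T)) = Mul(6, T))
Add(Mul(Function('l')(13), s), Pow(-2, 2)) = Add(Mul(Mul(6, 13), 24), Pow(-2, 2)) = Add(Mul(78, 24), 4) = Add(1872, 4) = 1876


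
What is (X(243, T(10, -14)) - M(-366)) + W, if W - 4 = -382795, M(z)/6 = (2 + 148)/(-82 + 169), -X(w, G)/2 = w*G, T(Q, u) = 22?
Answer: -11411307/29 ≈ -3.9349e+5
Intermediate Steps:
X(w, G) = -2*G*w (X(w, G) = -2*w*G = -2*G*w)
M(z) = 300/29 (M(z) = 6*((2 + 148)/(-82 + 169)) = 6*(150/87) = 6*(150*(1/87)) = 6*(50/29) = 300/29)
W = -382791 (W = 4 - 382795 = -382791)
(X(243, T(10, -14)) - M(-366)) + W = (-2*22*243 - 1*300/29) - 382791 = (-10692 - 300/29) - 382791 = -310368/29 - 382791 = -11411307/29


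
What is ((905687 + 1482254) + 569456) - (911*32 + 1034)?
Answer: 2927211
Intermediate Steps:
((905687 + 1482254) + 569456) - (911*32 + 1034) = (2387941 + 569456) - (29152 + 1034) = 2957397 - 1*30186 = 2957397 - 30186 = 2927211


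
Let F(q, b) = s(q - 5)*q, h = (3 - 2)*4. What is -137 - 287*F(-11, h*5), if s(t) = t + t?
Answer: -101161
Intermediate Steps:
h = 4 (h = 1*4 = 4)
s(t) = 2*t
F(q, b) = q*(-10 + 2*q) (F(q, b) = (2*(q - 5))*q = (2*(-5 + q))*q = (-10 + 2*q)*q = q*(-10 + 2*q))
-137 - 287*F(-11, h*5) = -137 - 574*(-11)*(-5 - 11) = -137 - 574*(-11)*(-16) = -137 - 287*352 = -137 - 101024 = -101161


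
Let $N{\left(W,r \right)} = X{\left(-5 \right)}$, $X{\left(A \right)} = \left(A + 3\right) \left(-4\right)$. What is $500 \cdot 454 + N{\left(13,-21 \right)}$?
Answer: $227008$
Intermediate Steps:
$X{\left(A \right)} = -12 - 4 A$ ($X{\left(A \right)} = \left(3 + A\right) \left(-4\right) = -12 - 4 A$)
$N{\left(W,r \right)} = 8$ ($N{\left(W,r \right)} = -12 - -20 = -12 + 20 = 8$)
$500 \cdot 454 + N{\left(13,-21 \right)} = 500 \cdot 454 + 8 = 227000 + 8 = 227008$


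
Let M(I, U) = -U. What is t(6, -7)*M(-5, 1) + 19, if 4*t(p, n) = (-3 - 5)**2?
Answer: 3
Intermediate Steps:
t(p, n) = 16 (t(p, n) = (-3 - 5)**2/4 = (1/4)*(-8)**2 = (1/4)*64 = 16)
t(6, -7)*M(-5, 1) + 19 = 16*(-1*1) + 19 = 16*(-1) + 19 = -16 + 19 = 3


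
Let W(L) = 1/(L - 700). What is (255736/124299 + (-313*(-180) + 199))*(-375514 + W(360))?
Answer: -897297824133216617/42261660 ≈ -2.1232e+10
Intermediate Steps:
W(L) = 1/(-700 + L)
(255736/124299 + (-313*(-180) + 199))*(-375514 + W(360)) = (255736/124299 + (-313*(-180) + 199))*(-375514 + 1/(-700 + 360)) = (255736*(1/124299) + (56340 + 199))*(-375514 + 1/(-340)) = (255736/124299 + 56539)*(-375514 - 1/340) = (7027996897/124299)*(-127674761/340) = -897297824133216617/42261660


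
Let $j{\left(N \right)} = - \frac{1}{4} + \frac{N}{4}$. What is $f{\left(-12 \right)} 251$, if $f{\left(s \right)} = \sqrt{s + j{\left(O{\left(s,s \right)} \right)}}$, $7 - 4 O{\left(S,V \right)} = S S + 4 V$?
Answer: $\frac{251 i \sqrt{285}}{4} \approx 1059.3 i$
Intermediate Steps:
$O{\left(S,V \right)} = \frac{7}{4} - V - \frac{S^{2}}{4}$ ($O{\left(S,V \right)} = \frac{7}{4} - \frac{S S + 4 V}{4} = \frac{7}{4} - \frac{S^{2} + 4 V}{4} = \frac{7}{4} - \left(V + \frac{S^{2}}{4}\right) = \frac{7}{4} - V - \frac{S^{2}}{4}$)
$j{\left(N \right)} = - \frac{1}{4} + \frac{N}{4}$ ($j{\left(N \right)} = \left(-1\right) \frac{1}{4} + N \frac{1}{4} = - \frac{1}{4} + \frac{N}{4}$)
$f{\left(s \right)} = \sqrt{\frac{3}{16} - \frac{s^{2}}{16} + \frac{3 s}{4}}$ ($f{\left(s \right)} = \sqrt{s + \left(- \frac{1}{4} + \frac{\frac{7}{4} - s - \frac{s^{2}}{4}}{4}\right)} = \sqrt{s - \left(- \frac{3}{16} + \frac{s}{4} + \frac{s^{2}}{16}\right)} = \sqrt{\frac{3}{16} - \frac{s^{2}}{16} + \frac{3 s}{4}}$)
$f{\left(-12 \right)} 251 = \frac{\sqrt{3 - \left(-12\right)^{2} + 12 \left(-12\right)}}{4} \cdot 251 = \frac{\sqrt{3 - 144 - 144}}{4} \cdot 251 = \frac{\sqrt{-285}}{4} \cdot 251 = \frac{i \sqrt{285}}{4} \cdot 251 = \frac{251 i \sqrt{285}}{4}$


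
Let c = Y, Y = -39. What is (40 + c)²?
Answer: 1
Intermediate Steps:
c = -39
(40 + c)² = (40 - 39)² = 1² = 1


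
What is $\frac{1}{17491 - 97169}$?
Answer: $- \frac{1}{79678} \approx -1.2551 \cdot 10^{-5}$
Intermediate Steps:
$\frac{1}{17491 - 97169} = \frac{1}{-79678} = - \frac{1}{79678}$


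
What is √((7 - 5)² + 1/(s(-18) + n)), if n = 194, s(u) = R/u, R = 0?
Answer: √150738/194 ≈ 2.0013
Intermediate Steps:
s(u) = 0 (s(u) = 0/u = 0)
√((7 - 5)² + 1/(s(-18) + n)) = √((7 - 5)² + 1/(0 + 194)) = √(2² + 1/194) = √(4 + 1/194) = √(777/194) = √150738/194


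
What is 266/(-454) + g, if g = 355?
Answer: 80452/227 ≈ 354.41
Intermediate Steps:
266/(-454) + g = 266/(-454) + 355 = 266*(-1/454) + 355 = -133/227 + 355 = 80452/227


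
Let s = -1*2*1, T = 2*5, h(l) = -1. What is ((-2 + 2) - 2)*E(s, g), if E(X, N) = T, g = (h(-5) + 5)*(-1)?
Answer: -20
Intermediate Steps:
g = -4 (g = (-1 + 5)*(-1) = 4*(-1) = -4)
T = 10
s = -2 (s = -2*1 = -2)
E(X, N) = 10
((-2 + 2) - 2)*E(s, g) = ((-2 + 2) - 2)*10 = (0 - 2)*10 = -2*10 = -20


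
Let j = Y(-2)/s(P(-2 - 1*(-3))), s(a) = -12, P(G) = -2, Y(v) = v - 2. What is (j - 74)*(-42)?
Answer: 3094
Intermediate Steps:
Y(v) = -2 + v
j = 1/3 (j = (-2 - 2)/(-12) = -4*(-1/12) = 1/3 ≈ 0.33333)
(j - 74)*(-42) = (1/3 - 74)*(-42) = -221/3*(-42) = 3094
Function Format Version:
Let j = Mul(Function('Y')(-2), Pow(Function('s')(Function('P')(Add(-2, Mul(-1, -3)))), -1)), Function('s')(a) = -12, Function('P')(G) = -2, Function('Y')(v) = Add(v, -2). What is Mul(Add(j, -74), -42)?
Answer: 3094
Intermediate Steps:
Function('Y')(v) = Add(-2, v)
j = Rational(1, 3) (j = Mul(Add(-2, -2), Pow(-12, -1)) = Mul(-4, Rational(-1, 12)) = Rational(1, 3) ≈ 0.33333)
Mul(Add(j, -74), -42) = Mul(Add(Rational(1, 3), -74), -42) = Mul(Rational(-221, 3), -42) = 3094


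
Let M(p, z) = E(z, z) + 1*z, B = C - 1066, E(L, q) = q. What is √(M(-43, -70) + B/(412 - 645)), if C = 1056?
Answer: I*√7598130/233 ≈ 11.83*I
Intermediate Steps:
B = -10 (B = 1056 - 1066 = -10)
M(p, z) = 2*z (M(p, z) = z + 1*z = z + z = 2*z)
√(M(-43, -70) + B/(412 - 645)) = √(2*(-70) - 10/(412 - 645)) = √(-140 - 10/(-233)) = √(-140 - 10*(-1/233)) = √(-140 + 10/233) = √(-32610/233) = I*√7598130/233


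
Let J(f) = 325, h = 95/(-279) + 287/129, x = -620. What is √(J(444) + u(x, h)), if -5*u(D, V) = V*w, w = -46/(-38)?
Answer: √46840695584495/379905 ≈ 18.015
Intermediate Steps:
w = 23/19 (w = -46*(-1/38) = 23/19 ≈ 1.2105)
h = 22606/11997 (h = 95*(-1/279) + 287*(1/129) = -95/279 + 287/129 = 22606/11997 ≈ 1.8843)
u(D, V) = -23*V/95 (u(D, V) = -V*23/(5*19) = -23*V/95)
√(J(444) + u(x, h)) = √(325 - 23/95*22606/11997) = √(325 - 519938/1139715) = √(369887437/1139715) = √46840695584495/379905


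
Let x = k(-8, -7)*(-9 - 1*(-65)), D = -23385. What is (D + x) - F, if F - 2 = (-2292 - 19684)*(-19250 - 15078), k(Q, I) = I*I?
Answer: -754412771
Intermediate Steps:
k(Q, I) = I**2
x = 2744 (x = (-7)**2*(-9 - 1*(-65)) = 49*(-9 + 65) = 49*56 = 2744)
F = 754392130 (F = 2 + (-2292 - 19684)*(-19250 - 15078) = 2 - 21976*(-34328) = 2 + 754392128 = 754392130)
(D + x) - F = (-23385 + 2744) - 1*754392130 = -20641 - 754392130 = -754412771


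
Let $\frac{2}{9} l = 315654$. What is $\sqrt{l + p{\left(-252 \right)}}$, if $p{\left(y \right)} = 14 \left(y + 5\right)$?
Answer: $\sqrt{1416985} \approx 1190.4$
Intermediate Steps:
$l = 1420443$ ($l = \frac{9}{2} \cdot 315654 = 1420443$)
$p{\left(y \right)} = 70 + 14 y$ ($p{\left(y \right)} = 14 \left(5 + y\right) = 70 + 14 y$)
$\sqrt{l + p{\left(-252 \right)}} = \sqrt{1420443 + \left(70 + 14 \left(-252\right)\right)} = \sqrt{1420443 + \left(70 - 3528\right)} = \sqrt{1420443 - 3458} = \sqrt{1416985}$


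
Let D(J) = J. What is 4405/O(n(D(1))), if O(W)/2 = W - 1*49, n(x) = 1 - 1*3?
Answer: -4405/102 ≈ -43.186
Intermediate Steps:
n(x) = -2 (n(x) = 1 - 3 = -2)
O(W) = -98 + 2*W (O(W) = 2*(W - 1*49) = 2*(W - 49) = 2*(-49 + W) = -98 + 2*W)
4405/O(n(D(1))) = 4405/(-98 + 2*(-2)) = 4405/(-98 - 4) = 4405/(-102) = 4405*(-1/102) = -4405/102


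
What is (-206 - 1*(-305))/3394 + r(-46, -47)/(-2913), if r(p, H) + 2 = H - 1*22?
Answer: 529361/9886722 ≈ 0.053543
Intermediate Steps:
r(p, H) = -24 + H (r(p, H) = -2 + (H - 1*22) = -2 + (H - 22) = -2 + (-22 + H) = -24 + H)
(-206 - 1*(-305))/3394 + r(-46, -47)/(-2913) = (-206 - 1*(-305))/3394 + (-24 - 47)/(-2913) = (-206 + 305)*(1/3394) - 71*(-1/2913) = 99*(1/3394) + 71/2913 = 99/3394 + 71/2913 = 529361/9886722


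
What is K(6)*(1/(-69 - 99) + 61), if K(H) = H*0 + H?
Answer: 10247/28 ≈ 365.96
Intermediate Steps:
K(H) = H (K(H) = 0 + H = H)
K(6)*(1/(-69 - 99) + 61) = 6*(1/(-69 - 99) + 61) = 6*(1/(-168) + 61) = 6*(-1/168 + 61) = 6*(10247/168) = 10247/28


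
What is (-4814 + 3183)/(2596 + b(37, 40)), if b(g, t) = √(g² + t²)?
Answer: -604868/962321 + 233*√2969/962321 ≈ -0.61536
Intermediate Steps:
(-4814 + 3183)/(2596 + b(37, 40)) = (-4814 + 3183)/(2596 + √(37² + 40²)) = -1631/(2596 + √(1369 + 1600)) = -1631/(2596 + √2969)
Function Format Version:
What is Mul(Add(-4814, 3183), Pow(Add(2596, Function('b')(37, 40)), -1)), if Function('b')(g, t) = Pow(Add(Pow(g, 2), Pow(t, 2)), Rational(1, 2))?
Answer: Add(Rational(-604868, 962321), Mul(Rational(233, 962321), Pow(2969, Rational(1, 2)))) ≈ -0.61536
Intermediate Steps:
Mul(Add(-4814, 3183), Pow(Add(2596, Function('b')(37, 40)), -1)) = Mul(Add(-4814, 3183), Pow(Add(2596, Pow(Add(Pow(37, 2), Pow(40, 2)), Rational(1, 2))), -1)) = Mul(-1631, Pow(Add(2596, Pow(Add(1369, 1600), Rational(1, 2))), -1)) = Mul(-1631, Pow(Add(2596, Pow(2969, Rational(1, 2))), -1))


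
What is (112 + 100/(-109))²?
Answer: 146603664/11881 ≈ 12339.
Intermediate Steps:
(112 + 100/(-109))² = (112 + 100*(-1/109))² = (112 - 100/109)² = (12108/109)² = 146603664/11881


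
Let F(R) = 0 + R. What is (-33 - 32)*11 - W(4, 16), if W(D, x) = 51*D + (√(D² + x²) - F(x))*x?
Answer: -663 - 64*√17 ≈ -926.88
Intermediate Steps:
F(R) = R
W(D, x) = 51*D + x*(√(D² + x²) - x) (W(D, x) = 51*D + (√(D² + x²) - x)*x = 51*D + x*(√(D² + x²) - x))
(-33 - 32)*11 - W(4, 16) = (-33 - 32)*11 - (-1*16² + 51*4 + 16*√(4² + 16²)) = -65*11 - (-1*256 + 204 + 16*√(16 + 256)) = -715 - (-256 + 204 + 16*√272) = -715 - (-256 + 204 + 16*(4*√17)) = -715 - (-256 + 204 + 64*√17) = -715 - (-52 + 64*√17) = -715 + (52 - 64*√17) = -663 - 64*√17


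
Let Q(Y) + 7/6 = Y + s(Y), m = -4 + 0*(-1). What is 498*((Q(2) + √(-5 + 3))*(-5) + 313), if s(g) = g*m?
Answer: 173719 - 2490*I*√2 ≈ 1.7372e+5 - 3521.4*I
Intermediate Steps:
m = -4 (m = -4 + 0 = -4)
s(g) = -4*g (s(g) = g*(-4) = -4*g)
Q(Y) = -7/6 - 3*Y (Q(Y) = -7/6 + (Y - 4*Y) = -7/6 - 3*Y)
498*((Q(2) + √(-5 + 3))*(-5) + 313) = 498*(((-7/6 - 3*2) + √(-5 + 3))*(-5) + 313) = 498*(((-7/6 - 6) + √(-2))*(-5) + 313) = 498*((-43/6 + I*√2)*(-5) + 313) = 498*((215/6 - 5*I*√2) + 313) = 498*(2093/6 - 5*I*√2) = 173719 - 2490*I*√2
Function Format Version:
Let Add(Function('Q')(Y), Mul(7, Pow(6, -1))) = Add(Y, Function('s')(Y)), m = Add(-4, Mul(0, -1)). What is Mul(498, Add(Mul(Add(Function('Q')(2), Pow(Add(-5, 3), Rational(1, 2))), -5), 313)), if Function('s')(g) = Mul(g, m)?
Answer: Add(173719, Mul(-2490, I, Pow(2, Rational(1, 2)))) ≈ Add(1.7372e+5, Mul(-3521.4, I))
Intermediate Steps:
m = -4 (m = Add(-4, 0) = -4)
Function('s')(g) = Mul(-4, g) (Function('s')(g) = Mul(g, -4) = Mul(-4, g))
Function('Q')(Y) = Add(Rational(-7, 6), Mul(-3, Y)) (Function('Q')(Y) = Add(Rational(-7, 6), Add(Y, Mul(-4, Y))) = Add(Rational(-7, 6), Mul(-3, Y)))
Mul(498, Add(Mul(Add(Function('Q')(2), Pow(Add(-5, 3), Rational(1, 2))), -5), 313)) = Mul(498, Add(Mul(Add(Add(Rational(-7, 6), Mul(-3, 2)), Pow(Add(-5, 3), Rational(1, 2))), -5), 313)) = Mul(498, Add(Mul(Add(Add(Rational(-7, 6), -6), Pow(-2, Rational(1, 2))), -5), 313)) = Mul(498, Add(Mul(Add(Rational(-43, 6), Mul(I, Pow(2, Rational(1, 2)))), -5), 313)) = Mul(498, Add(Add(Rational(215, 6), Mul(-5, I, Pow(2, Rational(1, 2)))), 313)) = Mul(498, Add(Rational(2093, 6), Mul(-5, I, Pow(2, Rational(1, 2))))) = Add(173719, Mul(-2490, I, Pow(2, Rational(1, 2))))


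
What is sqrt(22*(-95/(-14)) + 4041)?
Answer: 2*sqrt(51331)/7 ≈ 64.732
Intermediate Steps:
sqrt(22*(-95/(-14)) + 4041) = sqrt(22*(-95*(-1/14)) + 4041) = sqrt(22*(95/14) + 4041) = sqrt(1045/7 + 4041) = sqrt(29332/7) = 2*sqrt(51331)/7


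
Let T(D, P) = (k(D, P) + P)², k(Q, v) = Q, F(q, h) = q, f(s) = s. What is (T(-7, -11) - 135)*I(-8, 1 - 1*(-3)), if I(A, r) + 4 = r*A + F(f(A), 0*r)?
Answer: -8316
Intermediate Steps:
I(A, r) = -4 + A + A*r (I(A, r) = -4 + (r*A + A) = -4 + (A*r + A) = -4 + (A + A*r) = -4 + A + A*r)
T(D, P) = (D + P)²
(T(-7, -11) - 135)*I(-8, 1 - 1*(-3)) = ((-7 - 11)² - 135)*(-4 - 8 - 8*(1 - 1*(-3))) = ((-18)² - 135)*(-4 - 8 - 8*(1 + 3)) = (324 - 135)*(-4 - 8 - 8*4) = 189*(-4 - 8 - 32) = 189*(-44) = -8316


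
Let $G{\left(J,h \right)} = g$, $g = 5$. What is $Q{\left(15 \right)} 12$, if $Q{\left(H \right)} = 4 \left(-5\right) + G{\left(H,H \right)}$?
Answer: $-180$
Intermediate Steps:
$G{\left(J,h \right)} = 5$
$Q{\left(H \right)} = -15$ ($Q{\left(H \right)} = 4 \left(-5\right) + 5 = -20 + 5 = -15$)
$Q{\left(15 \right)} 12 = \left(-15\right) 12 = -180$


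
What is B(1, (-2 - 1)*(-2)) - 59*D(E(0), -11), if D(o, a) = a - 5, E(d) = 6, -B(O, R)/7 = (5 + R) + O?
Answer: 860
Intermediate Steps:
B(O, R) = -35 - 7*O - 7*R (B(O, R) = -7*((5 + R) + O) = -7*(5 + O + R) = -35 - 7*O - 7*R)
D(o, a) = -5 + a
B(1, (-2 - 1)*(-2)) - 59*D(E(0), -11) = (-35 - 7*1 - 7*(-2 - 1)*(-2)) - 59*(-5 - 11) = (-35 - 7 - (-21)*(-2)) - 59*(-16) = (-35 - 7 - 7*6) + 944 = (-35 - 7 - 42) + 944 = -84 + 944 = 860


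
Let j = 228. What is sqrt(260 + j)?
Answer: 2*sqrt(122) ≈ 22.091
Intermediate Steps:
sqrt(260 + j) = sqrt(260 + 228) = sqrt(488) = 2*sqrt(122)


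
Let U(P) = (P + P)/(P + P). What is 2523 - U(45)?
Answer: 2522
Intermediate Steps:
U(P) = 1 (U(P) = (2*P)/((2*P)) = (2*P)*(1/(2*P)) = 1)
2523 - U(45) = 2523 - 1*1 = 2523 - 1 = 2522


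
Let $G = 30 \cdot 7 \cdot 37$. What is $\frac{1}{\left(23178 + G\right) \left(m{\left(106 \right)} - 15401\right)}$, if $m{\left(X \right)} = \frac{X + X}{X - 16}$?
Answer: $- \frac{15}{7148358724} \approx -2.0984 \cdot 10^{-9}$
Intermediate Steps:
$m{\left(X \right)} = \frac{2 X}{-16 + X}$
$G = 7770$ ($G = 210 \cdot 37 = 7770$)
$\frac{1}{\left(23178 + G\right) \left(m{\left(106 \right)} - 15401\right)} = \frac{1}{\left(23178 + 7770\right) \left(2 \cdot 106 \frac{1}{-16 + 106} - 15401\right)} = \frac{1}{30948 \left(2 \cdot 106 \cdot \frac{1}{90} - 15401\right)} = \frac{1}{30948 \left(\frac{106}{45} - 15401\right)} = \frac{1}{30948 \left(- \frac{692939}{45}\right)} = \frac{1}{- \frac{7148358724}{15}} = - \frac{15}{7148358724}$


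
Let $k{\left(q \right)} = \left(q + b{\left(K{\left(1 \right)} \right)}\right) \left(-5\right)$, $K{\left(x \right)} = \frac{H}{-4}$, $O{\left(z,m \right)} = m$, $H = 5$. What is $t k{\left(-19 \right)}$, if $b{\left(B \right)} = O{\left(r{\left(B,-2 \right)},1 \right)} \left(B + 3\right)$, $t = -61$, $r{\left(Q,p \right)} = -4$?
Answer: $- \frac{21045}{4} \approx -5261.3$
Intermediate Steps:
$K{\left(x \right)} = - \frac{5}{4}$ ($K{\left(x \right)} = \frac{5}{-4} = 5 \left(- \frac{1}{4}\right) = - \frac{5}{4}$)
$b{\left(B \right)} = 3 + B$ ($b{\left(B \right)} = 1 \left(B + 3\right) = 1 \left(3 + B\right) = 3 + B$)
$k{\left(q \right)} = - \frac{35}{4} - 5 q$ ($k{\left(q \right)} = \left(q + \left(3 - \frac{5}{4}\right)\right) \left(-5\right) = \left(q + \frac{7}{4}\right) \left(-5\right) = \left(\frac{7}{4} + q\right) \left(-5\right) = - \frac{35}{4} - 5 q$)
$t k{\left(-19 \right)} = - 61 \left(- \frac{35}{4} - -95\right) = - 61 \left(- \frac{35}{4} + 95\right) = \left(-61\right) \frac{345}{4} = - \frac{21045}{4}$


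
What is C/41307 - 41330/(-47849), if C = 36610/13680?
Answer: 333664260467/386264306232 ≈ 0.86382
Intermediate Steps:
C = 3661/1368 (C = 36610*(1/13680) = 3661/1368 ≈ 2.6762)
C/41307 - 41330/(-47849) = (3661/1368)/41307 - 41330/(-47849) = (3661/1368)*(1/41307) - 41330*(-1/47849) = 523/8072568 + 41330/47849 = 333664260467/386264306232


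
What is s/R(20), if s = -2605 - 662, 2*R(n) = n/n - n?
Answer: 6534/19 ≈ 343.89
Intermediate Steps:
R(n) = ½ - n/2 (R(n) = (n/n - n)/2 = (1 - n)/2 = ½ - n/2)
s = -3267
s/R(20) = -3267/(½ - ½*20) = -3267/(½ - 10) = -3267/(-19/2) = -3267*(-2/19) = 6534/19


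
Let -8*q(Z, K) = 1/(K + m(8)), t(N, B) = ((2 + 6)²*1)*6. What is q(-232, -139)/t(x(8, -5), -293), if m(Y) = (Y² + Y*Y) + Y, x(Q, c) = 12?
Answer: 1/9216 ≈ 0.00010851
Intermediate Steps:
m(Y) = Y + 2*Y² (m(Y) = (Y² + Y²) + Y = 2*Y² + Y = Y + 2*Y²)
t(N, B) = 384 (t(N, B) = (8²*1)*6 = (64*1)*6 = 64*6 = 384)
q(Z, K) = -1/(8*(136 + K)) (q(Z, K) = -1/(8*(K + 8*(1 + 2*8))) = -1/(8*(K + 8*(1 + 16))) = -1/(8*(K + 8*17)) = -1/(8*(K + 136)) = -1/(8*(136 + K)))
q(-232, -139)/t(x(8, -5), -293) = -1/(1088 + 8*(-139))/384 = -1/(1088 - 1112)*(1/384) = -1/(-24)*(1/384) = -1*(-1/24)*(1/384) = (1/24)*(1/384) = 1/9216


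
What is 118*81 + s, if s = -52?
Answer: 9506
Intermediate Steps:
118*81 + s = 118*81 - 52 = 9558 - 52 = 9506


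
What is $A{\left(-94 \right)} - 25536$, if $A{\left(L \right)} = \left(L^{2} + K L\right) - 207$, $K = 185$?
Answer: $-34297$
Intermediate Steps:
$A{\left(L \right)} = -207 + L^{2} + 185 L$ ($A{\left(L \right)} = \left(L^{2} + 185 L\right) - 207 = -207 + L^{2} + 185 L$)
$A{\left(-94 \right)} - 25536 = \left(-207 + \left(-94\right)^{2} + 185 \left(-94\right)\right) - 25536 = \left(-207 + 8836 - 17390\right) - 25536 = -8761 - 25536 = -34297$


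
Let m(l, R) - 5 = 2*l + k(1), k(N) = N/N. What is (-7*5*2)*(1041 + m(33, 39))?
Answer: -77910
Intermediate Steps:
k(N) = 1
m(l, R) = 6 + 2*l (m(l, R) = 5 + (2*l + 1) = 5 + (1 + 2*l) = 6 + 2*l)
(-7*5*2)*(1041 + m(33, 39)) = (-7*5*2)*(1041 + (6 + 2*33)) = (-35*2)*(1041 + (6 + 66)) = -70*(1041 + 72) = -70*1113 = -77910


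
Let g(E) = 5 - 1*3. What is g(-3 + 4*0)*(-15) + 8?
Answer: -22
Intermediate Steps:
g(E) = 2 (g(E) = 5 - 3 = 2)
g(-3 + 4*0)*(-15) + 8 = 2*(-15) + 8 = -30 + 8 = -22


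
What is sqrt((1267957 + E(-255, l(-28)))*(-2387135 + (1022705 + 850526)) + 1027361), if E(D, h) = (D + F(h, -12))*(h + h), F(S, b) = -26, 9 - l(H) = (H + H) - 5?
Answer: I*sqrt(631390163407) ≈ 7.946e+5*I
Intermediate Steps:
l(H) = 14 - 2*H (l(H) = 9 - ((H + H) - 5) = 9 - (2*H - 5) = 9 - (-5 + 2*H) = 9 + (5 - 2*H) = 14 - 2*H)
E(D, h) = 2*h*(-26 + D) (E(D, h) = (D - 26)*(h + h) = (-26 + D)*(2*h) = 2*h*(-26 + D))
sqrt((1267957 + E(-255, l(-28)))*(-2387135 + (1022705 + 850526)) + 1027361) = sqrt((1267957 + 2*(14 - 2*(-28))*(-26 - 255))*(-2387135 + (1022705 + 850526)) + 1027361) = sqrt((1267957 + 2*(14 + 56)*(-281))*(-2387135 + 1873231) + 1027361) = sqrt((1267957 + 2*70*(-281))*(-513904) + 1027361) = sqrt((1267957 - 39340)*(-513904) + 1027361) = sqrt(1228617*(-513904) + 1027361) = sqrt(-631391190768 + 1027361) = sqrt(-631390163407) = I*sqrt(631390163407)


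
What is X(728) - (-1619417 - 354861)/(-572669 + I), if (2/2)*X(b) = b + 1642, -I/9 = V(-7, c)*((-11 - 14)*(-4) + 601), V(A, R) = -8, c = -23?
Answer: 1235632612/522197 ≈ 2366.2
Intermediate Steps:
I = 50472 (I = -(-72)*((-11 - 14)*(-4) + 601) = -(-72)*(-25*(-4) + 601) = -(-72)*(100 + 601) = -(-72)*701 = -9*(-5608) = 50472)
X(b) = 1642 + b (X(b) = b + 1642 = 1642 + b)
X(728) - (-1619417 - 354861)/(-572669 + I) = (1642 + 728) - (-1619417 - 354861)/(-572669 + 50472) = 2370 - (-1974278)/(-522197) = 2370 - (-1974278)*(-1)/522197 = 2370 - 1*1974278/522197 = 2370 - 1974278/522197 = 1235632612/522197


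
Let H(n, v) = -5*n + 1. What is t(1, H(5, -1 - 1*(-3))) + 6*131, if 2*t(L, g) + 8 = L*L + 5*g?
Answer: 1445/2 ≈ 722.50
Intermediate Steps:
H(n, v) = 1 - 5*n
t(L, g) = -4 + L²/2 + 5*g/2 (t(L, g) = -4 + (L*L + 5*g)/2 = -4 + (L² + 5*g)/2 = -4 + (L²/2 + 5*g/2) = -4 + L²/2 + 5*g/2)
t(1, H(5, -1 - 1*(-3))) + 6*131 = (-4 + (½)*1² + 5*(1 - 5*5)/2) + 6*131 = (-4 + (½)*1 + 5*(1 - 25)/2) + 786 = (-4 + ½ + (5/2)*(-24)) + 786 = (-4 + ½ - 60) + 786 = -127/2 + 786 = 1445/2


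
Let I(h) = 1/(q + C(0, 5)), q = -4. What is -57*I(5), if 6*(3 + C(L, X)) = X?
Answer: 342/37 ≈ 9.2432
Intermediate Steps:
C(L, X) = -3 + X/6
I(h) = -6/37 (I(h) = 1/(-4 + (-3 + (1/6)*5)) = 1/(-4 + (-3 + 5/6)) = 1/(-4 - 13/6) = 1/(-37/6) = -6/37)
-57*I(5) = -57*(-6/37) = 342/37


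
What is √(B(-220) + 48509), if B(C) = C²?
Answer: √96909 ≈ 311.30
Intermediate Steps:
√(B(-220) + 48509) = √((-220)² + 48509) = √(48400 + 48509) = √96909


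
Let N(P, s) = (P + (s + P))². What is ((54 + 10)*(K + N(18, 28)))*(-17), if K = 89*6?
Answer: -5037440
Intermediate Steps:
K = 534
N(P, s) = (s + 2*P)² (N(P, s) = (P + (P + s))² = (s + 2*P)²)
((54 + 10)*(K + N(18, 28)))*(-17) = ((54 + 10)*(534 + (28 + 2*18)²))*(-17) = (64*(534 + (28 + 36)²))*(-17) = (64*(534 + 64²))*(-17) = (64*(534 + 4096))*(-17) = (64*4630)*(-17) = 296320*(-17) = -5037440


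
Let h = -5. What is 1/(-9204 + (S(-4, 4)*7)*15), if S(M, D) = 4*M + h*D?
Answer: -1/12984 ≈ -7.7018e-5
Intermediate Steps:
S(M, D) = -5*D + 4*M (S(M, D) = 4*M - 5*D = -5*D + 4*M)
1/(-9204 + (S(-4, 4)*7)*15) = 1/(-9204 + ((-5*4 + 4*(-4))*7)*15) = 1/(-9204 + ((-20 - 16)*7)*15) = 1/(-9204 - 36*7*15) = 1/(-9204 - 252*15) = 1/(-9204 - 3780) = 1/(-12984) = -1/12984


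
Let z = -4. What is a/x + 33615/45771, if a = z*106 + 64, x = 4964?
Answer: 171675/259369 ≈ 0.66189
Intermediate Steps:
a = -360 (a = -4*106 + 64 = -424 + 64 = -360)
a/x + 33615/45771 = -360/4964 + 33615/45771 = -360*1/4964 + 33615*(1/45771) = -90/1241 + 11205/15257 = 171675/259369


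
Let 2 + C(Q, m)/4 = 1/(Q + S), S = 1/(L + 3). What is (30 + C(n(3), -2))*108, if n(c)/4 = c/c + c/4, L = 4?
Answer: 60912/25 ≈ 2436.5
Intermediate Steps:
n(c) = 4 + c (n(c) = 4*(c/c + c/4) = 4*(1 + c*(¼)) = 4*(1 + c/4) = 4 + c)
S = ⅐ (S = 1/(4 + 3) = 1/7 = ⅐ ≈ 0.14286)
C(Q, m) = -8 + 4/(⅐ + Q) (C(Q, m) = -8 + 4/(Q + ⅐) = -8 + 4/(⅐ + Q))
(30 + C(n(3), -2))*108 = (30 + 4*(5 - 14*(4 + 3))/(1 + 7*(4 + 3)))*108 = (30 + 4*(5 - 14*7)/(1 + 7*7))*108 = (30 + 4*(5 - 98)/(1 + 49))*108 = (30 + 4*(-93)/50)*108 = (30 + 4*(1/50)*(-93))*108 = (30 - 186/25)*108 = (564/25)*108 = 60912/25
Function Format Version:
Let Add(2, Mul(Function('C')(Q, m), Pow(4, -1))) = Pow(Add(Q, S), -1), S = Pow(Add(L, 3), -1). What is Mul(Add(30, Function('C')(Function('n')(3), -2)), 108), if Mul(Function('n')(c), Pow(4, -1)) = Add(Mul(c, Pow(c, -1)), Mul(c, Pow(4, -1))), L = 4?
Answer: Rational(60912, 25) ≈ 2436.5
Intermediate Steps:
Function('n')(c) = Add(4, c) (Function('n')(c) = Mul(4, Add(Mul(c, Pow(c, -1)), Mul(c, Pow(4, -1)))) = Mul(4, Add(1, Mul(c, Rational(1, 4)))) = Mul(4, Add(1, Mul(Rational(1, 4), c))) = Add(4, c))
S = Rational(1, 7) (S = Pow(Add(4, 3), -1) = Pow(7, -1) = Rational(1, 7) ≈ 0.14286)
Function('C')(Q, m) = Add(-8, Mul(4, Pow(Add(Rational(1, 7), Q), -1))) (Function('C')(Q, m) = Add(-8, Mul(4, Pow(Add(Q, Rational(1, 7)), -1))) = Add(-8, Mul(4, Pow(Add(Rational(1, 7), Q), -1))))
Mul(Add(30, Function('C')(Function('n')(3), -2)), 108) = Mul(Add(30, Mul(4, Pow(Add(1, Mul(7, Add(4, 3))), -1), Add(5, Mul(-14, Add(4, 3))))), 108) = Mul(Add(30, Mul(4, Pow(Add(1, Mul(7, 7)), -1), Add(5, Mul(-14, 7)))), 108) = Mul(Add(30, Mul(4, Pow(Add(1, 49), -1), Add(5, -98))), 108) = Mul(Add(30, Mul(4, Pow(50, -1), -93)), 108) = Mul(Add(30, Mul(4, Rational(1, 50), -93)), 108) = Mul(Add(30, Rational(-186, 25)), 108) = Mul(Rational(564, 25), 108) = Rational(60912, 25)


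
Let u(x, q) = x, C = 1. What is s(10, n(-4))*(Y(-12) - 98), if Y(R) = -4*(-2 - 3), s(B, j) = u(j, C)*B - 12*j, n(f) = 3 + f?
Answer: -156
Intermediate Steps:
s(B, j) = -12*j + B*j (s(B, j) = j*B - 12*j = B*j - 12*j = -12*j + B*j)
Y(R) = 20 (Y(R) = -4*(-5) = 20)
s(10, n(-4))*(Y(-12) - 98) = ((3 - 4)*(-12 + 10))*(20 - 98) = -1*(-2)*(-78) = 2*(-78) = -156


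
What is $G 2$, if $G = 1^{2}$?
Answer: $2$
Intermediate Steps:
$G = 1$
$G 2 = 1 \cdot 2 = 2$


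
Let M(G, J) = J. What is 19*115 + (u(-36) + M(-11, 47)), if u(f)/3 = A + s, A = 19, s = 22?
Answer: 2355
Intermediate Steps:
u(f) = 123 (u(f) = 3*(19 + 22) = 3*41 = 123)
19*115 + (u(-36) + M(-11, 47)) = 19*115 + (123 + 47) = 2185 + 170 = 2355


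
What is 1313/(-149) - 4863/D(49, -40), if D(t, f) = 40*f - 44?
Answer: -477995/81652 ≈ -5.8540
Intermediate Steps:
D(t, f) = -44 + 40*f
1313/(-149) - 4863/D(49, -40) = 1313/(-149) - 4863/(-44 + 40*(-40)) = 1313*(-1/149) - 4863/(-44 - 1600) = -1313/149 - 4863/(-1644) = -1313/149 - 4863*(-1/1644) = -1313/149 + 1621/548 = -477995/81652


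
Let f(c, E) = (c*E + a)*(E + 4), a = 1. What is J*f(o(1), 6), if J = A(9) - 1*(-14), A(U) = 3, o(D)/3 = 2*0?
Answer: 170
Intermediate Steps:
o(D) = 0 (o(D) = 3*(2*0) = 3*0 = 0)
J = 17 (J = 3 - 1*(-14) = 3 + 14 = 17)
f(c, E) = (1 + E*c)*(4 + E) (f(c, E) = (c*E + 1)*(E + 4) = (E*c + 1)*(4 + E) = (1 + E*c)*(4 + E))
J*f(o(1), 6) = 17*(4 + 6 + 0*6² + 4*6*0) = 17*(4 + 6 + 0*36 + 0) = 17*(4 + 6 + 0 + 0) = 17*10 = 170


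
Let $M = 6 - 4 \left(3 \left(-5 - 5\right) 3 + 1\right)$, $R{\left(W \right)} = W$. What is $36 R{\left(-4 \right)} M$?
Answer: $-52128$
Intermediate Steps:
$M = 362$ ($M = 6 - 4 \left(3 \left(\left(-10\right) 3\right) + 1\right) = 6 - 4 \left(3 \left(-30\right) + 1\right) = 6 - 4 \left(-90 + 1\right) = 6 - -356 = 6 + 356 = 362$)
$36 R{\left(-4 \right)} M = 36 \left(-4\right) 362 = \left(-144\right) 362 = -52128$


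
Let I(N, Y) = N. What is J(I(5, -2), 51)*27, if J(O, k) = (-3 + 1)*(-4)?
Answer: 216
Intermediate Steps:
J(O, k) = 8 (J(O, k) = -2*(-4) = 8)
J(I(5, -2), 51)*27 = 8*27 = 216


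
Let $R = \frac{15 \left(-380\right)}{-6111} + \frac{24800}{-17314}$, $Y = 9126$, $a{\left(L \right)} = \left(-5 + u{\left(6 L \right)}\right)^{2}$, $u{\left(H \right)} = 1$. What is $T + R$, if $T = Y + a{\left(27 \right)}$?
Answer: $\frac{161204042378}{17634309} \approx 9141.5$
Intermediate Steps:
$a{\left(L \right)} = 16$ ($a{\left(L \right)} = \left(-5 + 1\right)^{2} = \left(-4\right)^{2} = 16$)
$T = 9142$ ($T = 9126 + 16 = 9142$)
$R = - \frac{8810500}{17634309}$ ($R = \left(-5700\right) \left(- \frac{1}{6111}\right) + 24800 \left(- \frac{1}{17314}\right) = \frac{1900}{2037} - \frac{12400}{8657} = - \frac{8810500}{17634309} \approx -0.49962$)
$T + R = 9142 - \frac{8810500}{17634309} = \frac{161204042378}{17634309}$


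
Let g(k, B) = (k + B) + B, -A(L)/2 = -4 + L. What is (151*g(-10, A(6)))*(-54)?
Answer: 146772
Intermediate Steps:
A(L) = 8 - 2*L (A(L) = -2*(-4 + L) = 8 - 2*L)
g(k, B) = k + 2*B (g(k, B) = (B + k) + B = k + 2*B)
(151*g(-10, A(6)))*(-54) = (151*(-10 + 2*(8 - 2*6)))*(-54) = (151*(-10 + 2*(8 - 12)))*(-54) = (151*(-10 + 2*(-4)))*(-54) = (151*(-10 - 8))*(-54) = (151*(-18))*(-54) = -2718*(-54) = 146772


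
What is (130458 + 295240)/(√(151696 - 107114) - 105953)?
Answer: -45103980194/11225993627 - 425698*√44582/11225993627 ≈ -4.0258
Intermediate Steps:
(130458 + 295240)/(√(151696 - 107114) - 105953) = 425698/(√44582 - 105953) = 425698/(-105953 + √44582)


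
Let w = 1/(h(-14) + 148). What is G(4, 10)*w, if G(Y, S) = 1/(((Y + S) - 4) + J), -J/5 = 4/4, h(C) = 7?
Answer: 1/775 ≈ 0.0012903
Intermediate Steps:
J = -5 (J = -20/4 = -5*1 = -5)
G(Y, S) = 1/(-9 + S + Y) (G(Y, S) = 1/(((Y + S) - 4) - 5) = 1/(((S + Y) - 4) - 5) = 1/((-4 + S + Y) - 5) = 1/(-9 + S + Y))
w = 1/155 (w = 1/(7 + 148) = 1/155 ≈ 0.0064516)
G(4, 10)*w = (1/155)/(-9 + 10 + 4) = (1/155)/5 = (⅕)*(1/155) = 1/775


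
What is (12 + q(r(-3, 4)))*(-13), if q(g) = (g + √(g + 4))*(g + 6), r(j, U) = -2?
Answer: -52 - 52*√2 ≈ -125.54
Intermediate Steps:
q(g) = (6 + g)*(g + √(4 + g)) (q(g) = (g + √(4 + g))*(6 + g) = (6 + g)*(g + √(4 + g)))
(12 + q(r(-3, 4)))*(-13) = (12 + ((-2)² + 6*(-2) + 6*√(4 - 2) - 2*√(4 - 2)))*(-13) = (12 + (4 - 12 + 6*√2 - 2*√2))*(-13) = (12 + (-8 + 4*√2))*(-13) = (4 + 4*√2)*(-13) = -52 - 52*√2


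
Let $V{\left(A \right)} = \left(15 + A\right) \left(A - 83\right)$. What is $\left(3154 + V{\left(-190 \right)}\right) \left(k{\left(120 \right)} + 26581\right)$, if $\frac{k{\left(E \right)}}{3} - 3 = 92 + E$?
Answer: $1386592954$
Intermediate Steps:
$V{\left(A \right)} = \left(-83 + A\right) \left(15 + A\right)$ ($V{\left(A \right)} = \left(15 + A\right) \left(-83 + A\right) = \left(-83 + A\right) \left(15 + A\right)$)
$k{\left(E \right)} = 285 + 3 E$ ($k{\left(E \right)} = 9 + 3 \left(92 + E\right) = 9 + \left(276 + 3 E\right) = 285 + 3 E$)
$\left(3154 + V{\left(-190 \right)}\right) \left(k{\left(120 \right)} + 26581\right) = \left(3154 - \left(-11675 - 36100\right)\right) \left(\left(285 + 3 \cdot 120\right) + 26581\right) = \left(3154 + \left(-1245 + 36100 + 12920\right)\right) \left(\left(285 + 360\right) + 26581\right) = \left(3154 + 47775\right) \left(645 + 26581\right) = 50929 \cdot 27226 = 1386592954$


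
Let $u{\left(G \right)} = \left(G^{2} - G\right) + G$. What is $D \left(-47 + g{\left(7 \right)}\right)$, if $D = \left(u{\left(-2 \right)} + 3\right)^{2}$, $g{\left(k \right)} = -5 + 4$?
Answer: $-2352$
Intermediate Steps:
$g{\left(k \right)} = -1$
$u{\left(G \right)} = G^{2}$
$D = 49$ ($D = \left(\left(-2\right)^{2} + 3\right)^{2} = \left(4 + 3\right)^{2} = 7^{2} = 49$)
$D \left(-47 + g{\left(7 \right)}\right) = 49 \left(-47 - 1\right) = 49 \left(-48\right) = -2352$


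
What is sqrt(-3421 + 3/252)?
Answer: I*sqrt(6034623)/42 ≈ 58.489*I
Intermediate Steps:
sqrt(-3421 + 3/252) = sqrt(-3421 + 3*(1/252)) = sqrt(-3421 + 1/84) = sqrt(-287363/84) = I*sqrt(6034623)/42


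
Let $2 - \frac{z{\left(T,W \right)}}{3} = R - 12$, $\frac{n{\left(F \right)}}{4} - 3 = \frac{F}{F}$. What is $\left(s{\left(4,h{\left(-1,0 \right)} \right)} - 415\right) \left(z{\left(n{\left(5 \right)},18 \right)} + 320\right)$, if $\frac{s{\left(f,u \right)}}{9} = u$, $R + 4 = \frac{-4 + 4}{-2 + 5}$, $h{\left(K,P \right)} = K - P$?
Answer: $-158576$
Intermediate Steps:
$n{\left(F \right)} = 16$ ($n{\left(F \right)} = 12 + 4 \frac{F}{F} = 12 + 4 \cdot 1 = 12 + 4 = 16$)
$R = -4$ ($R = -4 + \frac{-4 + 4}{-2 + 5} = -4 + \frac{0}{3} = -4 + 0 \cdot \frac{1}{3} = -4 + 0 = -4$)
$s{\left(f,u \right)} = 9 u$
$z{\left(T,W \right)} = 54$ ($z{\left(T,W \right)} = 6 - 3 \left(-4 - 12\right) = 6 - -48 = 6 + 48 = 54$)
$\left(s{\left(4,h{\left(-1,0 \right)} \right)} - 415\right) \left(z{\left(n{\left(5 \right)},18 \right)} + 320\right) = \left(9 \left(-1 - 0\right) - 415\right) \left(54 + 320\right) = \left(9 \left(-1 + 0\right) - 415\right) 374 = \left(9 \left(-1\right) - 415\right) 374 = \left(-9 - 415\right) 374 = \left(-424\right) 374 = -158576$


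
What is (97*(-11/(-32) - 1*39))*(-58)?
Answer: 3479681/16 ≈ 2.1748e+5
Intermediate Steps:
(97*(-11/(-32) - 1*39))*(-58) = (97*(-11*(-1/32) - 39))*(-58) = (97*(11/32 - 39))*(-58) = (97*(-1237/32))*(-58) = -119989/32*(-58) = 3479681/16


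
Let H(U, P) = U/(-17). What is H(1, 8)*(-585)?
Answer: 585/17 ≈ 34.412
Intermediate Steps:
H(U, P) = -U/17 (H(U, P) = U*(-1/17) = -U/17)
H(1, 8)*(-585) = -1/17*1*(-585) = -1/17*(-585) = 585/17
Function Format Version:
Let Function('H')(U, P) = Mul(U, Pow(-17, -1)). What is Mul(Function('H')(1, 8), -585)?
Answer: Rational(585, 17) ≈ 34.412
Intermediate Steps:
Function('H')(U, P) = Mul(Rational(-1, 17), U) (Function('H')(U, P) = Mul(U, Rational(-1, 17)) = Mul(Rational(-1, 17), U))
Mul(Function('H')(1, 8), -585) = Mul(Mul(Rational(-1, 17), 1), -585) = Mul(Rational(-1, 17), -585) = Rational(585, 17)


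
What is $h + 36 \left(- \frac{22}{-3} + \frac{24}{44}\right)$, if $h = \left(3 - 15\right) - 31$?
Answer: $\frac{2647}{11} \approx 240.64$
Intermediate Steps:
$h = -43$ ($h = -12 - 31 = -43$)
$h + 36 \left(- \frac{22}{-3} + \frac{24}{44}\right) = -43 + 36 \left(- \frac{22}{-3} + \frac{24}{44}\right) = -43 + 36 \left(\left(-22\right) \left(- \frac{1}{3}\right) + 24 \cdot \frac{1}{44}\right) = -43 + 36 \left(\frac{22}{3} + \frac{6}{11}\right) = -43 + 36 \cdot \frac{260}{33} = -43 + \frac{3120}{11} = \frac{2647}{11}$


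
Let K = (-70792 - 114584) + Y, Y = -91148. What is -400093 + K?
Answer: -676617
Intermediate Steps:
K = -276524 (K = (-70792 - 114584) - 91148 = -185376 - 91148 = -276524)
-400093 + K = -400093 - 276524 = -676617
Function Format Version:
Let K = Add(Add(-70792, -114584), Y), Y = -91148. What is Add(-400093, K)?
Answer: -676617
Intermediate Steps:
K = -276524 (K = Add(Add(-70792, -114584), -91148) = Add(-185376, -91148) = -276524)
Add(-400093, K) = Add(-400093, -276524) = -676617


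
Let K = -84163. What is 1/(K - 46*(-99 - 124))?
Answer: -1/73905 ≈ -1.3531e-5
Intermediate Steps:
1/(K - 46*(-99 - 124)) = 1/(-84163 - 46*(-99 - 124)) = 1/(-84163 - 46*(-223)) = 1/(-84163 + 10258) = 1/(-73905) = -1/73905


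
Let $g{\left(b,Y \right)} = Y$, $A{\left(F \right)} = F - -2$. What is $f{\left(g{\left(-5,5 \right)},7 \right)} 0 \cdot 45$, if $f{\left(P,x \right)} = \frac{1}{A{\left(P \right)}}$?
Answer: $0$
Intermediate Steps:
$A{\left(F \right)} = 2 + F$ ($A{\left(F \right)} = F + 2 = 2 + F$)
$f{\left(P,x \right)} = \frac{1}{2 + P}$
$f{\left(g{\left(-5,5 \right)},7 \right)} 0 \cdot 45 = \frac{1}{2 + 5} \cdot 0 \cdot 45 = \frac{1}{7} \cdot 0 \cdot 45 = 0 \cdot 45 = 0$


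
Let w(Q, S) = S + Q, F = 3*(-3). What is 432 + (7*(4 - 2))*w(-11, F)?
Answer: 152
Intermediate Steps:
F = -9
w(Q, S) = Q + S
432 + (7*(4 - 2))*w(-11, F) = 432 + (7*(4 - 2))*(-11 - 9) = 432 + (7*2)*(-20) = 432 + 14*(-20) = 432 - 280 = 152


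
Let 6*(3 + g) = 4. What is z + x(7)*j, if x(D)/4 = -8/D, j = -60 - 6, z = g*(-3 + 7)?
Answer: 6140/21 ≈ 292.38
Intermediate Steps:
g = -7/3 (g = -3 + (⅙)*4 = -3 + ⅔ = -7/3 ≈ -2.3333)
z = -28/3 (z = -7*(-3 + 7)/3 = -7/3*4 = -28/3 ≈ -9.3333)
j = -66
x(D) = -32/D (x(D) = 4*(-8/D) = -32/D)
z + x(7)*j = -28/3 - 32/7*(-66) = -28/3 + 2112/7 = 6140/21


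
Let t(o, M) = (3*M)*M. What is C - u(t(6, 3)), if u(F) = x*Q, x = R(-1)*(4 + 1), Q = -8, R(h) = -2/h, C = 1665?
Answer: 1745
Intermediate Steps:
t(o, M) = 3*M²
x = 10 (x = (-2/(-1))*(4 + 1) = -2*(-1)*5 = 2*5 = 10)
u(F) = -80 (u(F) = 10*(-8) = -80)
C - u(t(6, 3)) = 1665 - 1*(-80) = 1665 + 80 = 1745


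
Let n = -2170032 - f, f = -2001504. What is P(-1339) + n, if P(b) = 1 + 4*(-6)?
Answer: -168551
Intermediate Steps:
n = -168528 (n = -2170032 - 1*(-2001504) = -2170032 + 2001504 = -168528)
P(b) = -23 (P(b) = 1 - 24 = -23)
P(-1339) + n = -23 - 168528 = -168551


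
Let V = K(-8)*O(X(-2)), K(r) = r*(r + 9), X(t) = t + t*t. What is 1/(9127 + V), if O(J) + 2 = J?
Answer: 1/9127 ≈ 0.00010956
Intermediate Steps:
X(t) = t + t**2
O(J) = -2 + J
K(r) = r*(9 + r)
V = 0 (V = (-8*(9 - 8))*(-2 - 2*(1 - 2)) = (-8*1)*(-2 - 2*(-1)) = -8*(-2 + 2) = -8*0 = 0)
1/(9127 + V) = 1/(9127 + 0) = 1/9127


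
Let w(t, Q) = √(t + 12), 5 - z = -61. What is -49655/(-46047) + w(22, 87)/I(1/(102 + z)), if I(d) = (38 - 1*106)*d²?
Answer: 49655/46047 - 7056*√34/17 ≈ -2419.1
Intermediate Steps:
z = 66 (z = 5 - 1*(-61) = 5 + 61 = 66)
w(t, Q) = √(12 + t)
I(d) = -68*d² (I(d) = (38 - 106)*d² = -68*d²)
-49655/(-46047) + w(22, 87)/I(1/(102 + z)) = -49655/(-46047) + √(12 + 22)/((-68/(102 + 66)²)) = -49655*(-1/46047) + √34/((-68*(1/168)²)) = 49655/46047 + √34/((-68*(1/168)²)) = 49655/46047 + √34/((-68*1/28224)) = 49655/46047 + √34/(-17/7056) = 49655/46047 + √34*(-7056/17) = 49655/46047 - 7056*√34/17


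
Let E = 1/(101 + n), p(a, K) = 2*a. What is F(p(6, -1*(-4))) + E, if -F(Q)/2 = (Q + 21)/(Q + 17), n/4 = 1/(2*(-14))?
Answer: -46393/20474 ≈ -2.2659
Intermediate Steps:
n = -⅐ (n = 4/((2*(-14))) = 4/(-28) = 4*(-1/28) = -⅐ ≈ -0.14286)
F(Q) = -2*(21 + Q)/(17 + Q) (F(Q) = -2*(Q + 21)/(Q + 17) = -2*(21 + Q)/(17 + Q))
E = 7/706 (E = 1/(101 - ⅐) = 1/(706/7) = 7/706 ≈ 0.0099150)
F(p(6, -1*(-4))) + E = 2*(-21 - 2*6)/(17 + 2*6) + 7/706 = 2*(-21 - 1*12)/(17 + 12) + 7/706 = 2*(-21 - 12)/29 + 7/706 = 2*(1/29)*(-33) + 7/706 = -66/29 + 7/706 = -46393/20474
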